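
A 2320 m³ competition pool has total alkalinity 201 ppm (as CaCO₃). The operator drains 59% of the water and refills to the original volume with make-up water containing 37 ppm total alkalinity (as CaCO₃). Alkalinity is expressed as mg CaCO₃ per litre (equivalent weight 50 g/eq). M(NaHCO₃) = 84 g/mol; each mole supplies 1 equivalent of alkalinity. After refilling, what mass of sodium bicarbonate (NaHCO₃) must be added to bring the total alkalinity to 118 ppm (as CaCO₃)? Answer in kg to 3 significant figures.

53.6 kg

Volume: 2320 m³ = 2,320,000 L.
After draining 59% and refilling: 201 × 0.41 + 37 × 0.59 = 104.24 ppm.
Deficit to target: 118 − 104.24 = 13.76 mg/L.
As CaCO₃: 13.76 mg/L × 2,320,000 L = 31,920 g; ÷ 50 g/eq ÷ 1 = 638.5 mol NaHCO₃.
Mass: 638.5 × 84 = 53,630 g.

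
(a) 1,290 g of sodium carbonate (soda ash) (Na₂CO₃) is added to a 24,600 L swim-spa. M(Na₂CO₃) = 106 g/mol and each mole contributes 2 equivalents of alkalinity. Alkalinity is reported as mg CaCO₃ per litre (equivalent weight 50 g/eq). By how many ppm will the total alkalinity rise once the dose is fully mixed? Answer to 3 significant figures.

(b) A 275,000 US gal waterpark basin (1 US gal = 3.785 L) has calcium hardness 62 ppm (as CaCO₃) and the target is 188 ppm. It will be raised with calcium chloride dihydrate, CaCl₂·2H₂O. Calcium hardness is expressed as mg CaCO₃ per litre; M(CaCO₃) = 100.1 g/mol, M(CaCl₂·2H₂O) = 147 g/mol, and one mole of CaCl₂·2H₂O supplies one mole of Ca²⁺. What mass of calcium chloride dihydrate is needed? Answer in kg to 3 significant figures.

(a) 49.5 ppm; (b) 193 kg

(a) Moles of Na₂CO₃: 1,290 g ÷ 106 g/mol = 12.17 mol → 24.34 eq of alkalinity.
(a) As CaCO₃: 24.34 eq × 50 g/eq = 1217 g.
(a) Rise: 1217 g / 24,600 L × 1000 = 49.47 mg/L.

(b) Volume: 275,000 US gal × 3.785 L/gal = 1,040,875 L.
(b) Hardness to add: (188 − 62) = 126 mg/L as CaCO₃ × 1,040,875 L = 131,200 g as CaCO₃.
(b) Moles of Ca²⁺ (1 mol Ca²⁺ ≡ 1 mol CaCO₃): 131,200 / 100.1 g/mol = 1310 mol.
(b) Mass of CaCl₂·2H₂O: 1310 × 147 = 192,600 g.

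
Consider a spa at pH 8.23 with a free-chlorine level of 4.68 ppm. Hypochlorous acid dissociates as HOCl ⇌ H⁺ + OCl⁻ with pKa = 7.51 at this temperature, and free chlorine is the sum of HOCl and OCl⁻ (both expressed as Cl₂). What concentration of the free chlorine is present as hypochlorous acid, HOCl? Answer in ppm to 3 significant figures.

[OCl⁻]/[HOCl] = 10^(pH − pKa) = 10^(8.23 − 7.51) = 10^0.72 = 5.248.
Fraction as HOCl = 1 / (1 + 5.248) = 0.16.
HOCl = 0.16 × 4.68 ppm = 0.749 ppm.

0.749 ppm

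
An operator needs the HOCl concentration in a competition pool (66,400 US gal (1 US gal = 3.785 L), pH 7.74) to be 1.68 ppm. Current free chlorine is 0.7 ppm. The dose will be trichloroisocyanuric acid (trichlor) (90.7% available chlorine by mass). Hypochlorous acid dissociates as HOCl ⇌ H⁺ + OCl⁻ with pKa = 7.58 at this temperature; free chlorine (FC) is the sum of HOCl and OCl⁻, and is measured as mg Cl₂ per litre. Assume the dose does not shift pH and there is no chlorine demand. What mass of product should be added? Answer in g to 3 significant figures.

944 g

Volume: 66,400 US gal × 3.785 L/gal = 251,324 L.
[OCl⁻]/[HOCl] = 10^(pH − pKa) = 10^(7.74 − 7.58) = 1.445; fraction as HOCl = 1/(1 + 1.445) = 0.4089.
Free chlorine required for 1.68 ppm HOCl: 1.68 / 0.4089 = 4.108 ppm.
FC to add: 4.108 − 0.7 = 3.408 mg/L as Cl₂.
Cl₂ equivalent: 3.408 mg/L × 251,324 L = 856.6 g.
Product at 90.7% available Cl: 856.6 / 0.907 = 944.4 g.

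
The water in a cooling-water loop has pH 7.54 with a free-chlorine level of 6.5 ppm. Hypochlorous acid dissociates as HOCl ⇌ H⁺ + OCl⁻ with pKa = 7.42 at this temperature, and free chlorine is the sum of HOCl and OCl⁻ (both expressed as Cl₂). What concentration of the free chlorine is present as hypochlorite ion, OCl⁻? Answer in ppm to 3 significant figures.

3.70 ppm

[OCl⁻]/[HOCl] = 10^(pH − pKa) = 10^(7.54 − 7.42) = 10^0.12 = 1.318.
Fraction as HOCl = 1 / (1 + 1.318) = 0.4314.
OCl⁻ = (1 − 0.4314) × 6.5 ppm = 3.696 ppm.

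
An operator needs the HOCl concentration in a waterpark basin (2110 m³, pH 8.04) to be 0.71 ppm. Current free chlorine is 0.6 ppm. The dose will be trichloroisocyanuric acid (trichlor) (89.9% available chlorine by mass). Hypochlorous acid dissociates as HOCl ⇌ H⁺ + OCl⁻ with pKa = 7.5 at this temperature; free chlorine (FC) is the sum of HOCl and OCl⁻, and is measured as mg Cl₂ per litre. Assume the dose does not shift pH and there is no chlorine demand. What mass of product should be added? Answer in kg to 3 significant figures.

6.04 kg

Volume: 2110 m³ = 2,110,000 L.
[OCl⁻]/[HOCl] = 10^(pH − pKa) = 10^(8.04 − 7.5) = 3.467; fraction as HOCl = 1/(1 + 3.467) = 0.2238.
Free chlorine required for 0.71 ppm HOCl: 0.71 / 0.2238 = 3.172 ppm.
FC to add: 3.172 − 0.6 = 2.572 mg/L as Cl₂.
Cl₂ equivalent: 2.572 mg/L × 2,110,000 L = 5427 g.
Product at 89.9% available Cl: 5427 / 0.899 = 6036 g.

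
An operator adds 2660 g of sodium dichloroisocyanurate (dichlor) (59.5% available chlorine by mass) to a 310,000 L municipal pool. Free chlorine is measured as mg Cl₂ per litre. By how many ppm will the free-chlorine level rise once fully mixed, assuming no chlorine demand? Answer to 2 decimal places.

Available chlorine delivered: 2660 g × 0.595 = 1583 g as Cl₂.
Concentration rise: 1583 g / 310,000 L = 5.105 mg/L = 5.11 ppm.

5.11 ppm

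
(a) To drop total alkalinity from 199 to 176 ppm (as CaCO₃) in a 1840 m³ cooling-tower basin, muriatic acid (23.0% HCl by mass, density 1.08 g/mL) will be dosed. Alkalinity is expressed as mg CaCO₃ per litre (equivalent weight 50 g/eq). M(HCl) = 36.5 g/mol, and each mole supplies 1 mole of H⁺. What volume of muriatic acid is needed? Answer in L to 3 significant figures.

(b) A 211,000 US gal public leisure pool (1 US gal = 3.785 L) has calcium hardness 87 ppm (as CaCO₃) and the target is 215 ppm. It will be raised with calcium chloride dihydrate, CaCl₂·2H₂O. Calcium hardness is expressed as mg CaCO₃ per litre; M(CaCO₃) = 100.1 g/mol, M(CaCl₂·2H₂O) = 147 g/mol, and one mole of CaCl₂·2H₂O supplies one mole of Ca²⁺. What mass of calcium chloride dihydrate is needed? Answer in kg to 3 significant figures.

(a) Volume: 1840 m³ = 1,840,000 L.
(a) Alkalinity to neutralize: (199 − 176) = 23 mg/L as CaCO₃ × 1,840,000 L = 42,320 g as CaCO₃.
(a) Equivalents of H⁺ required: 42,320 ÷ 50 g/eq = 846.4 eq = 846.4 mol HCl.
(a) Mass of HCl: 846.4 × 36.5 = 30,890 g.
(a) Mass of 23.0% solution: 30,890 / 0.23 = 134,300 g.
(a) Volume: 134,300 g ÷ 1.08 g/mL = 124,400 mL.

(b) Volume: 211,000 US gal × 3.785 L/gal = 798,635 L.
(b) Hardness to add: (215 − 87) = 128 mg/L as CaCO₃ × 798,635 L = 102,200 g as CaCO₃.
(b) Moles of Ca²⁺ (1 mol Ca²⁺ ≡ 1 mol CaCO₃): 102,200 / 100.1 g/mol = 1021 mol.
(b) Mass of CaCl₂·2H₂O: 1021 × 147 = 150,100 g.

(a) 124 L; (b) 150 kg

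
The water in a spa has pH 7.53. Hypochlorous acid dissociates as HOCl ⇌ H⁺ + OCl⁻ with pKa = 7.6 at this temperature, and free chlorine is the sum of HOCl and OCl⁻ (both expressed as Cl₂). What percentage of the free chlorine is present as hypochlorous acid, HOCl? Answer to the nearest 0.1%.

54.0%

[OCl⁻]/[HOCl] = 10^(pH − pKa) = 10^(7.53 − 7.6) = 10^-0.07 = 0.8511.
Fraction as HOCl = 1 / (1 + 0.8511) = 0.5402.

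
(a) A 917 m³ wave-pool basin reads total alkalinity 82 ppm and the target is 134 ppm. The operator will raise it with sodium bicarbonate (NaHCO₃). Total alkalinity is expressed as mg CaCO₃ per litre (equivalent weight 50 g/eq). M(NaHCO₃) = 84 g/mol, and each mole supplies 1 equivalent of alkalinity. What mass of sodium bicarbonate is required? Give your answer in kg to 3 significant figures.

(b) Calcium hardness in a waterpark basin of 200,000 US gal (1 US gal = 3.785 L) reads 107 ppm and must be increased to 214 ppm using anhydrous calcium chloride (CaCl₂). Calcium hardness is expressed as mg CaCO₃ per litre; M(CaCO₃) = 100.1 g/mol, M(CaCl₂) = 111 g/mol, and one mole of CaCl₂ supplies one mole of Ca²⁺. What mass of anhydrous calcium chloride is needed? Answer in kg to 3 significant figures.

(a) Volume: 917 m³ = 917,000 L.
(a) Alkalinity to add: (134 − 82) = 52 mg/L as CaCO₃ × 917,000 L = 47,680 g as CaCO₃.
(a) Equivalents: 47,680 g ÷ 50 g/eq = 953.7 eq.
(a) NaHCO₃ supplies 1 eq per mole → 953.7 mol.
(a) Mass: 953.7 mol × 84 g/mol = 80,110 g.

(b) Volume: 200,000 US gal × 3.785 L/gal = 757,000 L.
(b) Hardness to add: (214 − 107) = 107 mg/L as CaCO₃ × 757,000 L = 81,000 g as CaCO₃.
(b) Moles of Ca²⁺ (1 mol Ca²⁺ ≡ 1 mol CaCO₃): 81,000 / 100.1 g/mol = 809.2 mol.
(b) Mass of CaCl₂: 809.2 × 111 = 89,820 g.

(a) 80.1 kg; (b) 89.8 kg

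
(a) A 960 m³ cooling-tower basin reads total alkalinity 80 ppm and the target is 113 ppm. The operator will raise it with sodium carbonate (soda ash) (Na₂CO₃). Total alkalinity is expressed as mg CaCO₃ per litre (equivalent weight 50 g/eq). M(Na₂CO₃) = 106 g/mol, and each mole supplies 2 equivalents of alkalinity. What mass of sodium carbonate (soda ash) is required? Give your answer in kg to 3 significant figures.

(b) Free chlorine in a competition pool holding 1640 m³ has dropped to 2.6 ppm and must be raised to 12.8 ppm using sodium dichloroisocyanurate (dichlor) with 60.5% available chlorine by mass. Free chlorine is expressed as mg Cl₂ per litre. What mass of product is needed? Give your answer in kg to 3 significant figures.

(a) Volume: 960 m³ = 960,000 L.
(a) Alkalinity to add: (113 − 80) = 33 mg/L as CaCO₃ × 960,000 L = 31,680 g as CaCO₃.
(a) Equivalents: 31,680 g ÷ 50 g/eq = 633.6 eq.
(a) Each mole of Na₂CO₃ supplies 2 eq, so 633.6 / 2 = 316.8 mol.
(a) Mass: 316.8 mol × 106 g/mol = 33,580 g.

(b) Volume: 1640 m³ = 1,640,000 L.
(b) Chlorine deficit: 12.8 − 2.6 = 10.2 ppm = 10.2 mg/L as Cl₂.
(b) Cl₂ equivalent needed: 10.2 mg/L × 1,640,000 L = 16,730,000 mg = 16,730 g.
(b) Product at 60.5% available chlorine: 16,730 / 0.605 = 27,650 g.

(a) 33.6 kg; (b) 27.6 kg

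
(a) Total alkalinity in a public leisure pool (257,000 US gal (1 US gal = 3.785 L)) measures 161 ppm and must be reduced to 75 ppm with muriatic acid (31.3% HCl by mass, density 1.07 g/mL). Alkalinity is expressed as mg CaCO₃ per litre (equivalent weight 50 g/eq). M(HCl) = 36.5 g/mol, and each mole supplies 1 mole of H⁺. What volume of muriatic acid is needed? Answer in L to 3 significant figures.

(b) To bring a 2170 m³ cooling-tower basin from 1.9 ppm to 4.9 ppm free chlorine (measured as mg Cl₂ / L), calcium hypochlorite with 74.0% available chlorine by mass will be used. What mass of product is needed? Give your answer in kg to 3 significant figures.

(a) 182 L; (b) 8.80 kg

(a) Volume: 257,000 US gal × 3.785 L/gal = 972,745 L.
(a) Alkalinity to neutralize: (161 − 75) = 86 mg/L as CaCO₃ × 972,745 L = 83,660 g as CaCO₃.
(a) Equivalents of H⁺ required: 83,660 ÷ 50 g/eq = 1673 eq = 1673 mol HCl.
(a) Mass of HCl: 1673 × 36.5 = 61,070 g.
(a) Mass of 31.3% solution: 61,070 / 0.313 = 195,100 g.
(a) Volume: 195,100 g ÷ 1.07 g/mL = 182,300 mL.

(b) Volume: 2170 m³ = 2,170,000 L.
(b) Chlorine deficit: 4.9 − 1.9 = 3 ppm = 3 mg/L as Cl₂.
(b) Cl₂ equivalent needed: 3 mg/L × 2,170,000 L = 6,510,000 mg = 6510 g.
(b) Product at 74.0% available chlorine: 6510 / 0.74 = 8797 g.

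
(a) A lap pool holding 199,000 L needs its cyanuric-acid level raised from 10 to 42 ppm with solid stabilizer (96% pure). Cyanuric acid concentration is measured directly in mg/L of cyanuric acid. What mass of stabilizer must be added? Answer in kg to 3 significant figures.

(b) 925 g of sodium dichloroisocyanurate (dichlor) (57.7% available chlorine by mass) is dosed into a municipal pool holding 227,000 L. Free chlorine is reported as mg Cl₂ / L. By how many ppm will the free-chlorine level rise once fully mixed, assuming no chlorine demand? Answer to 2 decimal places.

(a) 6.63 kg; (b) 2.35 ppm

(a) CYA to add: (42 − 10) = 32 mg/L × 199,000 L = 6368 g cyanuric acid.
(a) At 96% purity: 6368 / 0.96 = 6633 g product.

(b) Available chlorine delivered: 925 g × 0.577 = 533.7 g as Cl₂.
(b) Concentration rise: 533.7 g / 227,000 L = 2.351 mg/L = 2.35 ppm.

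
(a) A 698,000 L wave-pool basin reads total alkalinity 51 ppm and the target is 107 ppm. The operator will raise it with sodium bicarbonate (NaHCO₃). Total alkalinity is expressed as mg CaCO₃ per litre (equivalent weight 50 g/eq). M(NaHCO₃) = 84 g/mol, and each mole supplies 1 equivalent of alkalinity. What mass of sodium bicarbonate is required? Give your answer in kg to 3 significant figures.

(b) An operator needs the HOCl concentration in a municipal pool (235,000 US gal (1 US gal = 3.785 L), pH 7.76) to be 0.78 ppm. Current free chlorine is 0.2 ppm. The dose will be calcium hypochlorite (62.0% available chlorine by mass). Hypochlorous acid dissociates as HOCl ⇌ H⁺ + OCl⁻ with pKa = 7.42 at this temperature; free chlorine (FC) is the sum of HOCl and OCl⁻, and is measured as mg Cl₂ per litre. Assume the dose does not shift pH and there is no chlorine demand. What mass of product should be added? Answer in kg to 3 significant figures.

(a) Alkalinity to add: (107 − 51) = 56 mg/L as CaCO₃ × 698,000 L = 39,090 g as CaCO₃.
(a) Equivalents: 39,090 g ÷ 50 g/eq = 781.8 eq.
(a) NaHCO₃ supplies 1 eq per mole → 781.8 mol.
(a) Mass: 781.8 mol × 84 g/mol = 65,670 g.

(b) Volume: 235,000 US gal × 3.785 L/gal = 889,475 L.
(b) [OCl⁻]/[HOCl] = 10^(pH − pKa) = 10^(7.76 − 7.42) = 2.188; fraction as HOCl = 1/(1 + 2.188) = 0.3137.
(b) Free chlorine required for 0.78 ppm HOCl: 0.78 / 0.3137 = 2.486 ppm.
(b) FC to add: 2.486 − 0.2 = 2.286 mg/L as Cl₂.
(b) Cl₂ equivalent: 2.286 mg/L × 889,475 L = 2034 g.
(b) Product at 62.0% available Cl: 2034 / 0.62 = 3280 g.

(a) 65.7 kg; (b) 3.28 kg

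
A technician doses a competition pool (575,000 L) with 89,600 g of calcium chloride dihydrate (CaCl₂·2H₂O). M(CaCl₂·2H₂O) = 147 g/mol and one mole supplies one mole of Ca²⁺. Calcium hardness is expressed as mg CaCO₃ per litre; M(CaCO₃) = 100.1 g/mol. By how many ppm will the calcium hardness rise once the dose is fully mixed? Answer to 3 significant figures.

Moles of Ca²⁺: 89,600 g ÷ 147 g/mol = 609.5 mol.
As CaCO₃: 609.5 mol × 100.1 g/mol = 61,010 g.
Rise: 61,010 g / 575,000 L × 1000 = 106.1 mg/L.

106 ppm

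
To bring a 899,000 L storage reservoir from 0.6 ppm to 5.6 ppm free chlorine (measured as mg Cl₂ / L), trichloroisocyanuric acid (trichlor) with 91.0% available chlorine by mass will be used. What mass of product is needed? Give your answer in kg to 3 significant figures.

Chlorine deficit: 5.6 − 0.6 = 5 ppm = 5 mg/L as Cl₂.
Cl₂ equivalent needed: 5 mg/L × 899,000 L = 4,495,000 mg = 4495 g.
Product at 91.0% available chlorine: 4495 / 0.91 = 4940 g.

4.94 kg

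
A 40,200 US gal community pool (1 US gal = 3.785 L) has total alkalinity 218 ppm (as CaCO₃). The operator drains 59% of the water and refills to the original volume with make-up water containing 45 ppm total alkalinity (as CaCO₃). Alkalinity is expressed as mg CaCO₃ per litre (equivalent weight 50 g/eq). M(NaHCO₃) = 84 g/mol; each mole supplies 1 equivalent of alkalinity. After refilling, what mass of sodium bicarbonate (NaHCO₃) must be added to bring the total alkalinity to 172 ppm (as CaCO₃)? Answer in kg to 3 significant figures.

14.3 kg

Volume: 40,200 US gal × 3.785 L/gal = 152,157 L.
After draining 59% and refilling: 218 × 0.41 + 45 × 0.59 = 115.93 ppm.
Deficit to target: 172 − 115.93 = 56.07 mg/L.
As CaCO₃: 56.07 mg/L × 152,157 L = 8531 g; ÷ 50 g/eq ÷ 1 = 170.6 mol NaHCO₃.
Mass: 170.6 × 84 = 14,330 g.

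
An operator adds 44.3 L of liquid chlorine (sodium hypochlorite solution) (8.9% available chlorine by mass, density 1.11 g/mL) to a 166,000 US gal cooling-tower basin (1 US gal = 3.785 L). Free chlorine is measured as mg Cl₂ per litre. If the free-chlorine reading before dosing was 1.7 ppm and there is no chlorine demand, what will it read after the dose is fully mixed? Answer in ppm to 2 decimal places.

8.67 ppm

Volume: 166,000 US gal × 3.785 L/gal = 628,310 L.
Mass of solution: 44.3 L × 1000 mL/L × 1.11 g/mL = 49,170 g.
Available chlorine delivered: 49,170 g × 0.089 = 4376 g as Cl₂.
Concentration rise: 4376 g / 628,310 L = 6.965 mg/L = 6.97 ppm.
Final FC: 1.7 + 6.97 = 8.67 ppm.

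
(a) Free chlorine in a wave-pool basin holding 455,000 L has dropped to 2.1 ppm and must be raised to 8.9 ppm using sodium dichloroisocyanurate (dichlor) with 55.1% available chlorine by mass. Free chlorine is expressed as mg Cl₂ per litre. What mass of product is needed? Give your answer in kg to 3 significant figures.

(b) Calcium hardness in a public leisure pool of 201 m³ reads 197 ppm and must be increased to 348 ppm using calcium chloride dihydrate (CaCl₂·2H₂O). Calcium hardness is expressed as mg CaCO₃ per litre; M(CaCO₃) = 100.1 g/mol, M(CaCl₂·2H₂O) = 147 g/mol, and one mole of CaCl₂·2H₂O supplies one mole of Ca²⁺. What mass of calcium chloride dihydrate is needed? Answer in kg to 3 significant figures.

(a) Chlorine deficit: 8.9 − 2.1 = 6.8 ppm = 6.8 mg/L as Cl₂.
(a) Cl₂ equivalent needed: 6.8 mg/L × 455,000 L = 3,094,000 mg = 3094 g.
(a) Product at 55.1% available chlorine: 3094 / 0.551 = 5615 g.

(b) Volume: 201 m³ = 201,000 L.
(b) Hardness to add: (348 − 197) = 151 mg/L as CaCO₃ × 201,000 L = 30,350 g as CaCO₃.
(b) Moles of Ca²⁺ (1 mol Ca²⁺ ≡ 1 mol CaCO₃): 30,350 / 100.1 g/mol = 303.2 mol.
(b) Mass of CaCl₂·2H₂O: 303.2 × 147 = 44,570 g.

(a) 5.62 kg; (b) 44.6 kg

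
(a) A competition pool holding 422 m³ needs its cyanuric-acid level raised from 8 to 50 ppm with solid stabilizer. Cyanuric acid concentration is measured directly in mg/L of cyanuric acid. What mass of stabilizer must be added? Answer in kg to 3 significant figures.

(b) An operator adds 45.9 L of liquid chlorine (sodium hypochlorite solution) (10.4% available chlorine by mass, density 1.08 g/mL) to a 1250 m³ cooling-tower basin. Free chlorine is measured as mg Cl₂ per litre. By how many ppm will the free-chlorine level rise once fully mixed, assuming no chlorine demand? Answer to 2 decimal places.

(a) Volume: 422 m³ = 422,000 L.
(a) CYA to add: (50 − 8) = 42 mg/L × 422,000 L = 17,720 g cyanuric acid.

(b) Volume: 1250 m³ = 1,250,000 L.
(b) Mass of solution: 45.9 L × 1000 mL/L × 1.08 g/mL = 49,570 g.
(b) Available chlorine delivered: 49,570 g × 0.104 = 5155 g as Cl₂.
(b) Concentration rise: 5155 g / 1,250,000 L = 4.124 mg/L = 4.12 ppm.

(a) 17.7 kg; (b) 4.12 ppm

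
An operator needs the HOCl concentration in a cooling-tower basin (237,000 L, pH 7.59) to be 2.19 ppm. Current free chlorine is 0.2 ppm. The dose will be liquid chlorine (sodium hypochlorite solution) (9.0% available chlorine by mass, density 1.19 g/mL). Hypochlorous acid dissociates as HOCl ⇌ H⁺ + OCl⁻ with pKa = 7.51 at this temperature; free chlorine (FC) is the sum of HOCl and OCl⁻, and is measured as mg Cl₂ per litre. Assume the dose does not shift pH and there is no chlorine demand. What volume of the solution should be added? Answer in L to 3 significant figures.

[OCl⁻]/[HOCl] = 10^(pH − pKa) = 10^(7.59 − 7.51) = 1.202; fraction as HOCl = 1/(1 + 1.202) = 0.4541.
Free chlorine required for 2.19 ppm HOCl: 2.19 / 0.4541 = 4.823 ppm.
FC to add: 4.823 − 0.2 = 4.623 mg/L as Cl₂.
Cl₂ equivalent: 4.623 mg/L × 237,000 L = 1096 g.
Product at 9.0% available Cl: 1096 / 0.09 = 12,170 g.
Volume: 12,170 g ÷ 1.19 g/mL = 10,230 mL.

10.2 L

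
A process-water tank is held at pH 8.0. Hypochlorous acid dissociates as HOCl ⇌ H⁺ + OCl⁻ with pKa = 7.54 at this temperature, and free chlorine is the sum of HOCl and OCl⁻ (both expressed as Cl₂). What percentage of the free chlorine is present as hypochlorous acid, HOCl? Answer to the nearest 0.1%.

25.7%

[OCl⁻]/[HOCl] = 10^(pH − pKa) = 10^(8.0 − 7.54) = 10^0.46 = 2.884.
Fraction as HOCl = 1 / (1 + 2.884) = 0.2575.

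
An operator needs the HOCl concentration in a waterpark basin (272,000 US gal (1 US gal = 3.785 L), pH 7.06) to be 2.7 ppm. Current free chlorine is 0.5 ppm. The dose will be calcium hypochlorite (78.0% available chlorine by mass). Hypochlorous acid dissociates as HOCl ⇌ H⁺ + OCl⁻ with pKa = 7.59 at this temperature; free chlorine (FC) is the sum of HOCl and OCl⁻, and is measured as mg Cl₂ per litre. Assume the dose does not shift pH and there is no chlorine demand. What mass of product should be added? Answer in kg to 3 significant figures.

3.96 kg

Volume: 272,000 US gal × 3.785 L/gal = 1,029,520 L.
[OCl⁻]/[HOCl] = 10^(pH − pKa) = 10^(7.06 − 7.59) = 0.2951; fraction as HOCl = 1/(1 + 0.2951) = 0.7721.
Free chlorine required for 2.7 ppm HOCl: 2.7 / 0.7721 = 3.497 ppm.
FC to add: 3.497 − 0.5 = 2.997 mg/L as Cl₂.
Cl₂ equivalent: 2.997 mg/L × 1,029,520 L = 3085 g.
Product at 78.0% available Cl: 3085 / 0.78 = 3956 g.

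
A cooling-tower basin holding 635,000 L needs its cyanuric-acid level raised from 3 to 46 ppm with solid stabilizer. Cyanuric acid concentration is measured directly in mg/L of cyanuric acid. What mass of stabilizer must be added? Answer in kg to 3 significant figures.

27.3 kg

CYA to add: (46 − 3) = 43 mg/L × 635,000 L = 27,300 g cyanuric acid.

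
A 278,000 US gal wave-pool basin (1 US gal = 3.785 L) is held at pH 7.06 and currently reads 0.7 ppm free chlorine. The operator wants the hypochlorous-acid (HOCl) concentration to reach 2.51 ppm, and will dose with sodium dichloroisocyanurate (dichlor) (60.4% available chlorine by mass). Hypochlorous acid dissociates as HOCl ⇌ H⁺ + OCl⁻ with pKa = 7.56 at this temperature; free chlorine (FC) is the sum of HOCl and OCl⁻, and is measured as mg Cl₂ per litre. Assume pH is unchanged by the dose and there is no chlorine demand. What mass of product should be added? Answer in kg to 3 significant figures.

4.54 kg

Volume: 278,000 US gal × 3.785 L/gal = 1,052,230 L.
[OCl⁻]/[HOCl] = 10^(pH − pKa) = 10^(7.06 − 7.56) = 0.3162; fraction as HOCl = 1/(1 + 0.3162) = 0.7597.
Free chlorine required for 2.51 ppm HOCl: 2.51 / 0.7597 = 3.304 ppm.
FC to add: 3.304 − 0.7 = 2.604 mg/L as Cl₂.
Cl₂ equivalent: 2.604 mg/L × 1,052,230 L = 2740 g.
Product at 60.4% available Cl: 2740 / 0.604 = 4536 g.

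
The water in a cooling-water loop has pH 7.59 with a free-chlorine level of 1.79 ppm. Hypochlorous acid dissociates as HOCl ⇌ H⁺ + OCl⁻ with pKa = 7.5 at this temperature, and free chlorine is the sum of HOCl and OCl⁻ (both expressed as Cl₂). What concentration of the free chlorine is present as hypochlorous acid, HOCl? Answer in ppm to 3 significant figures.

0.803 ppm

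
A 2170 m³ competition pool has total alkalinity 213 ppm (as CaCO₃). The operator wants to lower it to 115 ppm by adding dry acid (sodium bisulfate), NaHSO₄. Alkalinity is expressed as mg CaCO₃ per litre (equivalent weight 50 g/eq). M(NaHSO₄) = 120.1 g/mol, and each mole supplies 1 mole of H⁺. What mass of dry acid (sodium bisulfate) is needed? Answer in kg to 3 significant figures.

511 kg

Volume: 2170 m³ = 2,170,000 L.
Alkalinity to neutralize: (213 − 115) = 98 mg/L as CaCO₃ × 2,170,000 L = 212,700 g as CaCO₃.
Equivalents of H⁺ required: 212,700 ÷ 50 g/eq = 4253 eq = 4253 mol NaHSO₄.
Mass of NaHSO₄: 4253 × 120.1 = 510,800 g.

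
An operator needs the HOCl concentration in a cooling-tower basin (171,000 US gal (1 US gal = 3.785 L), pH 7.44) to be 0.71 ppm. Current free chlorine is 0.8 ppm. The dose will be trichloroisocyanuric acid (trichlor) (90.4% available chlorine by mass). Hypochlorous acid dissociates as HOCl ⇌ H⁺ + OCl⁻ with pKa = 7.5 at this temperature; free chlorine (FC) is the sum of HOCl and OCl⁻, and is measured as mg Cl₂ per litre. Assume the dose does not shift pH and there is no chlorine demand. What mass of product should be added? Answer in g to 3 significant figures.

378 g

Volume: 171,000 US gal × 3.785 L/gal = 647,235 L.
[OCl⁻]/[HOCl] = 10^(pH − pKa) = 10^(7.44 − 7.5) = 0.871; fraction as HOCl = 1/(1 + 0.871) = 0.5345.
Free chlorine required for 0.71 ppm HOCl: 0.71 / 0.5345 = 1.328 ppm.
FC to add: 1.328 − 0.8 = 0.5284 mg/L as Cl₂.
Cl₂ equivalent: 0.5284 mg/L × 647,235 L = 342 g.
Product at 90.4% available Cl: 342 / 0.904 = 378.3 g.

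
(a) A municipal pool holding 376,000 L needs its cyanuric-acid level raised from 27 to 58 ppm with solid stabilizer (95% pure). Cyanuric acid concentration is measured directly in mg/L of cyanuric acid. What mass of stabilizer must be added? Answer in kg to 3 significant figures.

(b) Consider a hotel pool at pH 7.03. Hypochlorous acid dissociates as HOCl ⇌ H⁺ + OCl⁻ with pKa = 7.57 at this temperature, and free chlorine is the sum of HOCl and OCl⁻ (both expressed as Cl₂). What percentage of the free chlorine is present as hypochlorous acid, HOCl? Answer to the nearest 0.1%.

(a) CYA to add: (58 − 27) = 31 mg/L × 376,000 L = 11,660 g cyanuric acid.
(a) At 95% purity: 11,660 / 0.95 = 12,270 g product.

(b) [OCl⁻]/[HOCl] = 10^(pH − pKa) = 10^(7.03 − 7.57) = 10^-0.54 = 0.2884.
(b) Fraction as HOCl = 1 / (1 + 0.2884) = 0.7762.

(a) 12.3 kg; (b) 77.6%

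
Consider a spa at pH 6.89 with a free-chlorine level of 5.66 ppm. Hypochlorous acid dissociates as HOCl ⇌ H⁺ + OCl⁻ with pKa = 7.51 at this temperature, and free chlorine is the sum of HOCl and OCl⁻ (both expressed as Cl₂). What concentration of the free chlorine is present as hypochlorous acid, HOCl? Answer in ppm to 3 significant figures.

4.56 ppm

[OCl⁻]/[HOCl] = 10^(pH − pKa) = 10^(6.89 − 7.51) = 10^-0.62 = 0.2399.
Fraction as HOCl = 1 / (1 + 0.2399) = 0.8065.
HOCl = 0.8065 × 5.66 ppm = 4.565 ppm.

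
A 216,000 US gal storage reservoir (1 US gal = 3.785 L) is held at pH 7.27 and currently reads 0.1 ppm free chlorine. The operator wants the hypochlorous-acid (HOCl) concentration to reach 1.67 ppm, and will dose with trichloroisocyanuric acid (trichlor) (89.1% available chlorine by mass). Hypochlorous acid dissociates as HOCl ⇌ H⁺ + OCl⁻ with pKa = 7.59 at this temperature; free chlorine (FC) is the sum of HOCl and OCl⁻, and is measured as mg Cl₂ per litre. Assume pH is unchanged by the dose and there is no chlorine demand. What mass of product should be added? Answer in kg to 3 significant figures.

Volume: 216,000 US gal × 3.785 L/gal = 817,560 L.
[OCl⁻]/[HOCl] = 10^(pH − pKa) = 10^(7.27 − 7.59) = 0.4786; fraction as HOCl = 1/(1 + 0.4786) = 0.6763.
Free chlorine required for 1.67 ppm HOCl: 1.67 / 0.6763 = 2.469 ppm.
FC to add: 2.469 − 0.1 = 2.369 mg/L as Cl₂.
Cl₂ equivalent: 2.369 mg/L × 817,560 L = 1937 g.
Product at 89.1% available Cl: 1937 / 0.891 = 2174 g.

2.17 kg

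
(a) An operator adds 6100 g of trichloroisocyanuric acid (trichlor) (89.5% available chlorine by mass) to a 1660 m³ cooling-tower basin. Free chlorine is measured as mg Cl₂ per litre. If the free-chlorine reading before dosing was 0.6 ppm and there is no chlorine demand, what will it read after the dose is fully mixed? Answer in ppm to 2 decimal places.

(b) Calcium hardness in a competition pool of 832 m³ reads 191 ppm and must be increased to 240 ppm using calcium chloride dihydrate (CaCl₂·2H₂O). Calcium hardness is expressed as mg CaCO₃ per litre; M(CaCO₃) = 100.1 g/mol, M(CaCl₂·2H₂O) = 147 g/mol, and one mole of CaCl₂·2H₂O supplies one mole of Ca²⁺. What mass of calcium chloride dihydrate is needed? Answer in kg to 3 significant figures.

(a) Volume: 1660 m³ = 1,660,000 L.
(a) Available chlorine delivered: 6100 g × 0.895 = 5460 g as Cl₂.
(a) Concentration rise: 5460 g / 1,660,000 L = 3.289 mg/L = 3.29 ppm.
(a) Final FC: 0.6 + 3.29 = 3.89 ppm.

(b) Volume: 832 m³ = 832,000 L.
(b) Hardness to add: (240 − 191) = 49 mg/L as CaCO₃ × 832,000 L = 40,770 g as CaCO₃.
(b) Moles of Ca²⁺ (1 mol Ca²⁺ ≡ 1 mol CaCO₃): 40,770 / 100.1 g/mol = 407.3 mol.
(b) Mass of CaCl₂·2H₂O: 407.3 × 147 = 59,870 g.

(a) 3.89 ppm; (b) 59.9 kg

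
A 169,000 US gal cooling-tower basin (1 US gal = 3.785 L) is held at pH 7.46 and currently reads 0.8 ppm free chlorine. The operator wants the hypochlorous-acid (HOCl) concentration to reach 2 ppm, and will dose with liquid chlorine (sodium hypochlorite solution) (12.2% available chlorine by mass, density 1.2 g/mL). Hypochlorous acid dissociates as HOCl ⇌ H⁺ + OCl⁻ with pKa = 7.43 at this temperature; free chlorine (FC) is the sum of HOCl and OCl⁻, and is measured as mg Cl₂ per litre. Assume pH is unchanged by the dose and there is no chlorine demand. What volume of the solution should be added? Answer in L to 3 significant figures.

14.6 L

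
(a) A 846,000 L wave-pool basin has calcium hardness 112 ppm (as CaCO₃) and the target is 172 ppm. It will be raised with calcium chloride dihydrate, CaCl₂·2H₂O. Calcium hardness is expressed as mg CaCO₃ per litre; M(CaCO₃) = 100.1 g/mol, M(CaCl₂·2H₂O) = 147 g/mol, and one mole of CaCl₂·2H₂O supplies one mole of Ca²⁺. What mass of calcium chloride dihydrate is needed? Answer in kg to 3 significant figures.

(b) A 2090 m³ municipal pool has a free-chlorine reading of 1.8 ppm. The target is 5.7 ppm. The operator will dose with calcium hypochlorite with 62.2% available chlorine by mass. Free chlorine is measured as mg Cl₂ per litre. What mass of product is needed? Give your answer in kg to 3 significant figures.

(a) 74.5 kg; (b) 13.1 kg

(a) Hardness to add: (172 − 112) = 60 mg/L as CaCO₃ × 846,000 L = 50,760 g as CaCO₃.
(a) Moles of Ca²⁺ (1 mol Ca²⁺ ≡ 1 mol CaCO₃): 50,760 / 100.1 g/mol = 507.1 mol.
(a) Mass of CaCl₂·2H₂O: 507.1 × 147 = 74,540 g.

(b) Volume: 2090 m³ = 2,090,000 L.
(b) Chlorine deficit: 5.7 − 1.8 = 3.9 ppm = 3.9 mg/L as Cl₂.
(b) Cl₂ equivalent needed: 3.9 mg/L × 2,090,000 L = 8,151,000 mg = 8151 g.
(b) Product at 62.2% available chlorine: 8151 / 0.622 = 13,100 g.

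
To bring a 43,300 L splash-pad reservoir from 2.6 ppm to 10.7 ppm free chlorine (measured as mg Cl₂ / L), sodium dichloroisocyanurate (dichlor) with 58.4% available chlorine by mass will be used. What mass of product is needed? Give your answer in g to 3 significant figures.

601 g

Chlorine deficit: 10.7 − 2.6 = 8.1 ppm = 8.1 mg/L as Cl₂.
Cl₂ equivalent needed: 8.1 mg/L × 43,300 L = 350,700 mg = 350.7 g.
Product at 58.4% available chlorine: 350.7 / 0.584 = 600.6 g.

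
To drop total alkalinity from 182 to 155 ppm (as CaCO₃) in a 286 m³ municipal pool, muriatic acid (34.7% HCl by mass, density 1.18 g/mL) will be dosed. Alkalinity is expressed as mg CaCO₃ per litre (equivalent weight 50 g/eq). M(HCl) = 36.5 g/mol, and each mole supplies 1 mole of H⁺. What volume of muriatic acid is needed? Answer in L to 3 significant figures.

13.8 L

Volume: 286 m³ = 286,000 L.
Alkalinity to neutralize: (182 − 155) = 27 mg/L as CaCO₃ × 286,000 L = 7722 g as CaCO₃.
Equivalents of H⁺ required: 7722 ÷ 50 g/eq = 154.4 eq = 154.4 mol HCl.
Mass of HCl: 154.4 × 36.5 = 5637 g.
Mass of 34.7% solution: 5637 / 0.347 = 16,250 g.
Volume: 16,250 g ÷ 1.18 g/mL = 13,770 mL.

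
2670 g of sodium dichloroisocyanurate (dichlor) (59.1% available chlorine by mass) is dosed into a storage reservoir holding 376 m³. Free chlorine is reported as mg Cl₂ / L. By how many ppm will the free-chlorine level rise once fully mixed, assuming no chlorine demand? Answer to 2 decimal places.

4.20 ppm

Volume: 376 m³ = 376,000 L.
Available chlorine delivered: 2670 g × 0.591 = 1578 g as Cl₂.
Concentration rise: 1578 g / 376,000 L = 4.197 mg/L = 4.20 ppm.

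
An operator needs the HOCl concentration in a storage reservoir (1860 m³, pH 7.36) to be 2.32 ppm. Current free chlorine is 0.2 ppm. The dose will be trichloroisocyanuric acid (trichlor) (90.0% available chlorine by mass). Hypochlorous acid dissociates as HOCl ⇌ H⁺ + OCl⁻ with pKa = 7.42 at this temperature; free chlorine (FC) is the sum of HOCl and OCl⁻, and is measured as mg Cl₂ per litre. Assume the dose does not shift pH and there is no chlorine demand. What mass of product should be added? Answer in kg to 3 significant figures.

Volume: 1860 m³ = 1,860,000 L.
[OCl⁻]/[HOCl] = 10^(pH − pKa) = 10^(7.36 − 7.42) = 0.871; fraction as HOCl = 1/(1 + 0.871) = 0.5345.
Free chlorine required for 2.32 ppm HOCl: 2.32 / 0.5345 = 4.341 ppm.
FC to add: 4.341 − 0.2 = 4.141 mg/L as Cl₂.
Cl₂ equivalent: 4.141 mg/L × 1,860,000 L = 7702 g.
Product at 90.0% available Cl: 7702 / 0.9 = 8557 g.

8.56 kg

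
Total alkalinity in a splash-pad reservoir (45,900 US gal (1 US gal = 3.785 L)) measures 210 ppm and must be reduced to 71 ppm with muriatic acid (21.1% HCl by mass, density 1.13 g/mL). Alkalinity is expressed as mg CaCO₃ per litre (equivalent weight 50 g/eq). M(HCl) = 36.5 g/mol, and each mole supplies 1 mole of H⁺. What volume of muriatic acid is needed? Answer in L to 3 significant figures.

Volume: 45,900 US gal × 3.785 L/gal = 173,732 L.
Alkalinity to neutralize: (210 − 71) = 139 mg/L as CaCO₃ × 173,732 L = 24,150 g as CaCO₃.
Equivalents of H⁺ required: 24,150 ÷ 50 g/eq = 483 eq = 483 mol HCl.
Mass of HCl: 483 × 36.5 = 17,630 g.
Mass of 21.1% solution: 17,630 / 0.211 = 83,550 g.
Volume: 83,550 g ÷ 1.13 g/mL = 73,940 mL.

73.9 L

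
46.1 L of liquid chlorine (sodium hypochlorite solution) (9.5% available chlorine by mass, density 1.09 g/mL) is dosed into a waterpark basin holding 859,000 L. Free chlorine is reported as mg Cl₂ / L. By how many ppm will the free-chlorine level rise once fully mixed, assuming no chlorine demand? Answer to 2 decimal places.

5.56 ppm

Mass of solution: 46.1 L × 1000 mL/L × 1.09 g/mL = 50,250 g.
Available chlorine delivered: 50,250 g × 0.095 = 4774 g as Cl₂.
Concentration rise: 4774 g / 859,000 L = 5.557 mg/L = 5.56 ppm.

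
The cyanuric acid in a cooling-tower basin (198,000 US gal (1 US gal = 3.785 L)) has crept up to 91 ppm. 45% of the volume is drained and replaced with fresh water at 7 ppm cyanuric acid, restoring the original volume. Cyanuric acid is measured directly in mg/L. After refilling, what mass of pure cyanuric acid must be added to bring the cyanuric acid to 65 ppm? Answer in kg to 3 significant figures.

8.84 kg

Volume: 198,000 US gal × 3.785 L/gal = 749,430 L.
After draining 45% and refilling: 91 × 0.55 + 7 × 0.45 = 53.2 ppm.
Deficit to target: 65 − 53.2 = 11.8 mg/L.
Mass: 11.8 mg/L × 749,430 L = 8843 g cyanuric acid.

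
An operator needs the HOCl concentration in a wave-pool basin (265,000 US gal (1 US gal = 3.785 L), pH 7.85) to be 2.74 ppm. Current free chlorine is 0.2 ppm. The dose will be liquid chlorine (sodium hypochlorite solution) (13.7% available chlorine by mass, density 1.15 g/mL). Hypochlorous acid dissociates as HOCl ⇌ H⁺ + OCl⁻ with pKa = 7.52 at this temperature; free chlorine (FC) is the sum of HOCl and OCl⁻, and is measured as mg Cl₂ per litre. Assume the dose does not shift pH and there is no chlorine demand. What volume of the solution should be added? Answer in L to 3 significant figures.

Volume: 265,000 US gal × 3.785 L/gal = 1,003,025 L.
[OCl⁻]/[HOCl] = 10^(pH − pKa) = 10^(7.85 − 7.52) = 2.138; fraction as HOCl = 1/(1 + 2.138) = 0.3187.
Free chlorine required for 2.74 ppm HOCl: 2.74 / 0.3187 = 8.598 ppm.
FC to add: 8.598 − 0.2 = 8.398 mg/L as Cl₂.
Cl₂ equivalent: 8.398 mg/L × 1,003,025 L = 8423 g.
Product at 13.7% available Cl: 8423 / 0.137 = 61,480 g.
Volume: 61,480 g ÷ 1.15 g/mL = 53,470 mL.

53.5 L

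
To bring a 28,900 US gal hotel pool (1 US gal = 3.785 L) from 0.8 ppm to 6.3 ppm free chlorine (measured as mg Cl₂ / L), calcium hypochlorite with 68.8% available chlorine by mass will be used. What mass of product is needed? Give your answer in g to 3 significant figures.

874 g

Volume: 28,900 US gal × 3.785 L/gal = 109,386 L.
Chlorine deficit: 6.3 − 0.8 = 5.5 ppm = 5.5 mg/L as Cl₂.
Cl₂ equivalent needed: 5.5 mg/L × 109,386 L = 601,600 mg = 601.6 g.
Product at 68.8% available chlorine: 601.6 / 0.688 = 874.5 g.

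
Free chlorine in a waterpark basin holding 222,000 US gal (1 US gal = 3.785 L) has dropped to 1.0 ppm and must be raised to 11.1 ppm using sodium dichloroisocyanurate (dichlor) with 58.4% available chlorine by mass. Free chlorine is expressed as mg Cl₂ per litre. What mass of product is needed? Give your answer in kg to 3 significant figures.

14.5 kg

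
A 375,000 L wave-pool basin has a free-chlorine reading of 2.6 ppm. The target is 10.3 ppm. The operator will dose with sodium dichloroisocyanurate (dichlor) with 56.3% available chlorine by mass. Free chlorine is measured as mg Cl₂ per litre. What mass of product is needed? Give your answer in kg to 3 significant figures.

Chlorine deficit: 10.3 − 2.6 = 7.7 ppm = 7.7 mg/L as Cl₂.
Cl₂ equivalent needed: 7.7 mg/L × 375,000 L = 2,888,000 mg = 2888 g.
Product at 56.3% available chlorine: 2888 / 0.563 = 5129 g.

5.13 kg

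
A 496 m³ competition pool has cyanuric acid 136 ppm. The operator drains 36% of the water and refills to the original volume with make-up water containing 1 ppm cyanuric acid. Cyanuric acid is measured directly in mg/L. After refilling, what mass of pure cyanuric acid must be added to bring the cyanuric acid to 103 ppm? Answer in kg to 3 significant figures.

Volume: 496 m³ = 496,000 L.
After draining 36% and refilling: 136 × 0.64 + 1 × 0.36 = 87.4 ppm.
Deficit to target: 103 − 87.4 = 15.6 mg/L.
Mass: 15.6 mg/L × 496,000 L = 7738 g cyanuric acid.

7.74 kg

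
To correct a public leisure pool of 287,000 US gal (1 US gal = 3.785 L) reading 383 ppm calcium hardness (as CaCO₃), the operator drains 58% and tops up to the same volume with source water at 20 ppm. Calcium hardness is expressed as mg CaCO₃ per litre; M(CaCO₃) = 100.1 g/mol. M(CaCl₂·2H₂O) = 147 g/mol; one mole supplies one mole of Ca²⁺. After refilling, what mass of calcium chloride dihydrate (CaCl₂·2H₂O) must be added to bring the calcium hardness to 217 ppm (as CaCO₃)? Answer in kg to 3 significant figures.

Volume: 287,000 US gal × 3.785 L/gal = 1,086,295 L.
After draining 58% and refilling: 383 × 0.42 + 20 × 0.58 = 172.46 ppm.
Deficit to target: 217 − 172.46 = 44.54 mg/L.
As CaCO₃: 44.54 mg/L × 1,086,295 L = 48,380 g; ÷ 100.1 = 483.4 mol Ca²⁺.
Mass: 483.4 × 147 = 71,050 g.

71.1 kg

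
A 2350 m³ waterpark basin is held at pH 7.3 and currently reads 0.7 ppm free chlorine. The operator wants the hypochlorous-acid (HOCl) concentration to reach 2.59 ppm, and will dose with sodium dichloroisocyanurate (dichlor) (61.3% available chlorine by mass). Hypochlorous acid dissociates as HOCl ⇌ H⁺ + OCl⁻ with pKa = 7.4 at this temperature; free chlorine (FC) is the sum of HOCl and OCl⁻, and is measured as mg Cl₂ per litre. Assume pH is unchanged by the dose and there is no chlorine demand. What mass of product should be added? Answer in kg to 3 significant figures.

Volume: 2350 m³ = 2,350,000 L.
[OCl⁻]/[HOCl] = 10^(pH − pKa) = 10^(7.3 − 7.4) = 0.7943; fraction as HOCl = 1/(1 + 0.7943) = 0.5573.
Free chlorine required for 2.59 ppm HOCl: 2.59 / 0.5573 = 4.647 ppm.
FC to add: 4.647 − 0.7 = 3.947 mg/L as Cl₂.
Cl₂ equivalent: 3.947 mg/L × 2,350,000 L = 9276 g.
Product at 61.3% available Cl: 9276 / 0.613 = 15,130 g.

15.1 kg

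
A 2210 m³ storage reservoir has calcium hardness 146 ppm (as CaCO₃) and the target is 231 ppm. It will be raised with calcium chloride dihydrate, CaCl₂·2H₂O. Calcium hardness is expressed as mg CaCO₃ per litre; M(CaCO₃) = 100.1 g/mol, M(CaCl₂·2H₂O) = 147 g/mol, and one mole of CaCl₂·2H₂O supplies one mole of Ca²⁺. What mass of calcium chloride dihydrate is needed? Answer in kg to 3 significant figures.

276 kg

Volume: 2210 m³ = 2,210,000 L.
Hardness to add: (231 − 146) = 85 mg/L as CaCO₃ × 2,210,000 L = 187,800 g as CaCO₃.
Moles of Ca²⁺ (1 mol Ca²⁺ ≡ 1 mol CaCO₃): 187,800 / 100.1 g/mol = 1877 mol.
Mass of CaCl₂·2H₂O: 1877 × 147 = 275,900 g.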